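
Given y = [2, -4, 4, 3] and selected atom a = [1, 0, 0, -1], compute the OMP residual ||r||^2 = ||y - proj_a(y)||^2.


a^T a = 2.
a^T y = -1.
coeff = -1/2 = -1/2.
||r||^2 = 89/2.

89/2


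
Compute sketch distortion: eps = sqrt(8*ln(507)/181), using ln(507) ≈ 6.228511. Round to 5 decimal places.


ln(507) ≈ 6.228511.
8*ln(N)/m ≈ 8*6.228511/181 ≈ 0.2752933.
eps = sqrt(0.2752933) ≈ 0.524684 ≈ 0.52468.

0.52468


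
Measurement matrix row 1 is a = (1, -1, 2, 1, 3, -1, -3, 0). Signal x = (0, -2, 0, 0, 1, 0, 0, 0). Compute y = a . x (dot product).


Non-zero terms: ['-1*-2', '3*1']
Products: [2, 3]
y = sum = 5.

5


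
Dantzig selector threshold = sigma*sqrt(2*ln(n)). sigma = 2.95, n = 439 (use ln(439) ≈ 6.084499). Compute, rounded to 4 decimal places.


ln(439) ≈ 6.084499.
2*ln(n) ≈ 12.168998.
sqrt(2*ln(n)) ≈ sqrt(12.168998) ≈ 3.488409.
threshold ≈ 2.95*3.488409 = 10.29080655 ≈ 10.2908.

10.2908


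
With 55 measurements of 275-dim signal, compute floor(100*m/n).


100*m/n = 100*55/275 ≈ 20.0.
floor = 20.

20


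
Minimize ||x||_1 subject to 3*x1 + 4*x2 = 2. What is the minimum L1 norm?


Axis intercepts:
  x1 = 2/3, x2 = 0: L1 = 2/3
  x1 = 0, x2 = 1/2: L1 = 1/2
x* = (0, 1/2)
||x*||_1 = 1/2.

1/2


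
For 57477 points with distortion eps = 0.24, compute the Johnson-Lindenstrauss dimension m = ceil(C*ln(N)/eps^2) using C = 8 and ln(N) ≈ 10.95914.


ln(57477) ≈ 10.95914.
eps^2 = 0.24^2 = 0.0576.
C*ln(N)/eps^2 ≈ 8*10.95914/0.0576 ≈ 1522.1028.
m = ceil(1522.1028) = 1523.

1523


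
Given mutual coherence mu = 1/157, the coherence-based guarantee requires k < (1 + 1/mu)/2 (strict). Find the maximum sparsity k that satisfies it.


1/mu = 157.
1 + 1/mu = 158.
(1 + 1/mu)/2 = 79 is an integer and the inequality is strict, so k_max = 79 - 1 = 78.

78


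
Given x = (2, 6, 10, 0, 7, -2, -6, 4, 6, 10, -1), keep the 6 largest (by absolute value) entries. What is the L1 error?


Sorted |x_i| descending: [10, 10, 7, 6, 6, 6, 4, 2, 2, 1, 0]
Keep top 6: [10, 10, 7, 6, 6, 6]
Tail entries: [4, 2, 2, 1, 0]
L1 error = sum of tail = 9.

9


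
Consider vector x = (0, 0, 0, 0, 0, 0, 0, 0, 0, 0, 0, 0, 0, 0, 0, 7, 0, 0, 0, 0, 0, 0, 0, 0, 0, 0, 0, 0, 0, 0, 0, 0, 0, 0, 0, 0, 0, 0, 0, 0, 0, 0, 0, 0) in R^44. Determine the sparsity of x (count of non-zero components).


Non-zero positions: [15].
Sparsity = 1.

1


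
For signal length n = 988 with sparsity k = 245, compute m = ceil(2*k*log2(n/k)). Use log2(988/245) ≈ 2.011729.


log2(n/k) = log2(988/245) ≈ 2.011729.
2*k*log2(n/k) ≈ 2*245*2.011729 = 985.74721.
m = ceil(985.74721) = 986.

986


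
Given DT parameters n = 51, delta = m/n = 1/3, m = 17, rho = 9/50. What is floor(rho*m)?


m = 1/3*51 = 17.
rho = 9/50.
rho*m = 9/50*17 = 3.06.
k = floor(3.06) = 3.

3


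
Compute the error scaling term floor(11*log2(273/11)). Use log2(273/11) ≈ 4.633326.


log2(n/k) = log2(273/11) ≈ 4.633326.
k*log2(n/k) ≈ 11*4.633326 = 50.966586.
floor(50.966586) = 50.

50


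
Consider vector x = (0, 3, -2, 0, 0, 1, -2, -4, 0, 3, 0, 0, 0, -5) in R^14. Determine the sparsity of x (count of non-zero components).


Non-zero positions: [1, 2, 5, 6, 7, 9, 13].
Sparsity = 7.

7


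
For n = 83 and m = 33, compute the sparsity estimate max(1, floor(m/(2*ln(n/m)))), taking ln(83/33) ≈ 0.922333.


n/m = 83/33.
ln(n/m) ≈ 0.922333.
2*ln(n/m) ≈ 1.844666.
m/(2*ln(n/m)) ≈ 33/1.844666 ≈ 17.8894.
floor = 17.
k_max = max(1, 17) = 17.

17


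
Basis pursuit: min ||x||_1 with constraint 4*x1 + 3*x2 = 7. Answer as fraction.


Axis intercepts:
  x1 = 7/4, x2 = 0: L1 = 7/4
  x1 = 0, x2 = 7/3: L1 = 7/3
x* = (7/4, 0)
||x*||_1 = 7/4.

7/4


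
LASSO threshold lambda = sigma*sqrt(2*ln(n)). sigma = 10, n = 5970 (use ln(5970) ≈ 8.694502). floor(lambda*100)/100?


ln(5970) ≈ 8.694502.
2*ln(n) ≈ 17.389004.
sqrt(2*ln(n)) ≈ sqrt(17.389004) ≈ 4.170012.
lambda ≈ 10*4.170012 = 41.70012.
floor(lambda*100)/100 = 41.70.

41.70


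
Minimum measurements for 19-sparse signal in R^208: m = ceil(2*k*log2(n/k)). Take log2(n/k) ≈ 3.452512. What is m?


log2(n/k) = log2(208/19) ≈ 3.452512.
2*k*log2(n/k) ≈ 2*19*3.452512 = 131.195456.
m = ceil(131.195456) = 132.

132


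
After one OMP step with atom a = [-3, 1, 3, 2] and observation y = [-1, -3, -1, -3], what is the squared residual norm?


a^T a = 23.
a^T y = -9.
coeff = -9/23 = -9/23.
||r||^2 = 379/23.

379/23


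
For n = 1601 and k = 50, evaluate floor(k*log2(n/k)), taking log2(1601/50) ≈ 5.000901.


log2(n/k) = log2(1601/50) ≈ 5.000901.
k*log2(n/k) ≈ 50*5.000901 = 250.04505.
floor(250.04505) = 250.

250


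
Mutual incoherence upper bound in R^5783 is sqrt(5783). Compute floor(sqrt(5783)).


76^2 = 5776 <= 5783 < 5929 = 77^2, so 76 <= sqrt(5783) < 77.
floor(sqrt(5783)) = 76.

76


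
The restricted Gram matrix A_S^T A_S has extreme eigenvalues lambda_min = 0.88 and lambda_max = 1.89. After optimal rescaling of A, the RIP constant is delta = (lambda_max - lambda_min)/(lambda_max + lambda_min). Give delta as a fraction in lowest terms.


lambda_max - lambda_min = 1.89 - 0.88 = 1.01.
lambda_max + lambda_min = 1.89 + 0.88 = 2.77.
delta = 1.01/2.77 = 101/277.

101/277


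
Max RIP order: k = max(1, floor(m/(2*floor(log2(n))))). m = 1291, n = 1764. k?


floor(log2(1764)) = 10.
2*10 = 20.
m/(2*floor(log2(n))) = 1291/20 ≈ 64.55.
floor = 64.
k = max(1, 64) = 64.

64


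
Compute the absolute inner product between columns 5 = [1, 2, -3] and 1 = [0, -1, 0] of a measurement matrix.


Inner product: 1*0 + 2*-1 + -3*0
Products: [0, -2, 0]
Sum = -2.
|dot| = 2.

2


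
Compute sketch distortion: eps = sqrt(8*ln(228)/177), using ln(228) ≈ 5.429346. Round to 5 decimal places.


ln(228) ≈ 5.429346.
8*ln(N)/m ≈ 8*5.429346/177 ≈ 0.24539417.
eps = sqrt(0.24539417) ≈ 0.4953728 ≈ 0.49537.

0.49537


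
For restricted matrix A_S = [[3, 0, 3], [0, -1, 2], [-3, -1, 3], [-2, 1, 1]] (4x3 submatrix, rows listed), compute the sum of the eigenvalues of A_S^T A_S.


Sum of eigenvalues of A_S^T A_S = trace(A_S^T A_S) = sum of squared column norms of A_S.
A_S^T A_S diagonal: [22, 3, 23].
trace = 22 + 3 + 23 = 48.

48


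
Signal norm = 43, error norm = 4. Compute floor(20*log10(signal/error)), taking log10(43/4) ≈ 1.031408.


||x||/||e|| = 43/4.
log10(43/4) ≈ 1.031408.
20*log10(||x||/||e||) ≈ 20*1.031408 = 20.62816.
floor(20.62816) = 20.

20


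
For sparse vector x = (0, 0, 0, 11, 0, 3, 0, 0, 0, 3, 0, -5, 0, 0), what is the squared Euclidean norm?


Non-zero entries: [(3, 11), (5, 3), (9, 3), (11, -5)]
Squares: [121, 9, 9, 25]
||x||_2^2 = sum = 164.

164


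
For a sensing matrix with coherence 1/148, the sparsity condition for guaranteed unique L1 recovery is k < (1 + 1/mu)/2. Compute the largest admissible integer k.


1/mu = 148.
1 + 1/mu = 149.
(1 + 1/mu)/2 = 74.5 is not an integer, so k_max = floor(74.5) = 74.

74


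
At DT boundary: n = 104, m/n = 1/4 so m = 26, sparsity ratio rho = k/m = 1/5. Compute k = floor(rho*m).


m = 1/4*104 = 26.
rho = 1/5.
rho*m = 1/5*26 = 5.2.
k = floor(5.2) = 5.

5


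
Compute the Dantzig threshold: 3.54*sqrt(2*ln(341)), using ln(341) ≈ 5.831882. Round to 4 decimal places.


ln(341) ≈ 5.831882.
2*ln(n) ≈ 11.663764.
sqrt(2*ln(n)) ≈ sqrt(11.663764) ≈ 3.415225.
threshold ≈ 3.54*3.415225 = 12.0898965 ≈ 12.0899.

12.0899


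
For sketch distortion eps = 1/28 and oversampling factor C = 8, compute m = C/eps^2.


1/eps = 28.
(1/eps)^2 = 784.
m = 8*784 = 6272.

6272


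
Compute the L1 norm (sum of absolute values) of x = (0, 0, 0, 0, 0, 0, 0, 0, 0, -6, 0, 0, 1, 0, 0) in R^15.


Non-zero entries: [(9, -6), (12, 1)]
Absolute values: [6, 1]
||x||_1 = sum = 7.

7


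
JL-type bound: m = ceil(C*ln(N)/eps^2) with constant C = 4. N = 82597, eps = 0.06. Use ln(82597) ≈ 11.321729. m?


ln(82597) ≈ 11.321729.
eps^2 = 0.06^2 = 0.0036.
C*ln(N)/eps^2 ≈ 4*11.321729/0.0036 ≈ 12579.6989.
m = ceil(12579.6989) = 12580.

12580


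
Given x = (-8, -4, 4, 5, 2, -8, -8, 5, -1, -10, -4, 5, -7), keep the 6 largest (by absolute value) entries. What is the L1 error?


Sorted |x_i| descending: [10, 8, 8, 8, 7, 5, 5, 5, 4, 4, 4, 2, 1]
Keep top 6: [10, 8, 8, 8, 7, 5]
Tail entries: [5, 5, 4, 4, 4, 2, 1]
L1 error = sum of tail = 25.

25


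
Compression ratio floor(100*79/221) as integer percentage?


100*m/n = 100*79/221 ≈ 35.7466.
floor = 35.

35


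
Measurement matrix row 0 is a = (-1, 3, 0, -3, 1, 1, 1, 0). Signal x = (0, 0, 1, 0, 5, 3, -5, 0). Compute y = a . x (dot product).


Non-zero terms: ['0*1', '1*5', '1*3', '1*-5']
Products: [0, 5, 3, -5]
y = sum = 3.

3


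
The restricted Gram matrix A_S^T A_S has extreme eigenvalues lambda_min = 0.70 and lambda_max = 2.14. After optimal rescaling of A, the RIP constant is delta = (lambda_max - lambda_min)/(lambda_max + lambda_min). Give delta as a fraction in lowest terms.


lambda_max - lambda_min = 2.14 - 0.70 = 1.44.
lambda_max + lambda_min = 2.14 + 0.70 = 2.84.
delta = 1.44/2.84 = 144/284 = 36/71.

36/71


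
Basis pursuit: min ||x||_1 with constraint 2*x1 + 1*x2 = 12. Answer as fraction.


Axis intercepts:
  x1 = 6, x2 = 0: L1 = 6
  x1 = 0, x2 = 12: L1 = 12
x* = (6, 0)
||x*||_1 = 6.

6


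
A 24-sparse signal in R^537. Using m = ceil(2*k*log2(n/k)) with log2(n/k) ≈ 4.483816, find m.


log2(n/k) = log2(537/24) ≈ 4.483816.
2*k*log2(n/k) ≈ 2*24*4.483816 = 215.223168.
m = ceil(215.223168) = 216.

216


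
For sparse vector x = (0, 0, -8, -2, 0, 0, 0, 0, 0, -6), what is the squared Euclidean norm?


Non-zero entries: [(2, -8), (3, -2), (9, -6)]
Squares: [64, 4, 36]
||x||_2^2 = sum = 104.

104


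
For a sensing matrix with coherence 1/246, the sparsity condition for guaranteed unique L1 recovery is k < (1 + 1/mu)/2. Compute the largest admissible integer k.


1/mu = 246.
1 + 1/mu = 247.
(1 + 1/mu)/2 = 123.5 is not an integer, so k_max = floor(123.5) = 123.

123


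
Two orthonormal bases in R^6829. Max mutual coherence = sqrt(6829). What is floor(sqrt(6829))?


82^2 = 6724 <= 6829 < 6889 = 83^2, so 82 <= sqrt(6829) < 83.
floor(sqrt(6829)) = 82.

82


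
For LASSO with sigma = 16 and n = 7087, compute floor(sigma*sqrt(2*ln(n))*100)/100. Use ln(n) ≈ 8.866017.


ln(7087) ≈ 8.866017.
2*ln(n) ≈ 17.732034.
sqrt(2*ln(n)) ≈ sqrt(17.732034) ≈ 4.210942.
lambda ≈ 16*4.210942 = 67.375072.
floor(lambda*100)/100 = 67.37.

67.37


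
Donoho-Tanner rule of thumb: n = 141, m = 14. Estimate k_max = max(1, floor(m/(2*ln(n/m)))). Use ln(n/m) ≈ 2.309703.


n/m = 141/14.
ln(n/m) ≈ 2.309703.
2*ln(n/m) ≈ 4.619406.
m/(2*ln(n/m)) ≈ 14/4.619406 ≈ 3.0307.
floor = 3.
k_max = max(1, 3) = 3.

3


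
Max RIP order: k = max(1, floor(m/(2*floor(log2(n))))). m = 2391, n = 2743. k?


floor(log2(2743)) = 11.
2*11 = 22.
m/(2*floor(log2(n))) = 2391/22 ≈ 108.6818.
floor = 108.
k = max(1, 108) = 108.

108


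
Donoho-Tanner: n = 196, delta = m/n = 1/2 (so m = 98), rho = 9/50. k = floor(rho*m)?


m = 1/2*196 = 98.
rho = 9/50.
rho*m = 9/50*98 = 17.64.
k = floor(17.64) = 17.

17


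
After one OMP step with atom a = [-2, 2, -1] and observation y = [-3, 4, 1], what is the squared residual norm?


a^T a = 9.
a^T y = 13.
coeff = 13/9 = 13/9.
||r||^2 = 65/9.

65/9


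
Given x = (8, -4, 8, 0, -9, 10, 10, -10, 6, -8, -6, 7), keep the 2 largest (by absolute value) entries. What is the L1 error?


Sorted |x_i| descending: [10, 10, 10, 9, 8, 8, 8, 7, 6, 6, 4, 0]
Keep top 2: [10, 10]
Tail entries: [10, 9, 8, 8, 8, 7, 6, 6, 4, 0]
L1 error = sum of tail = 66.

66


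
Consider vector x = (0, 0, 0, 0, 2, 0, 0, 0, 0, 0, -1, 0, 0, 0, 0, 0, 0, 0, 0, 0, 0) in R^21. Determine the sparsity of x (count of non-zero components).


Non-zero positions: [4, 10].
Sparsity = 2.

2


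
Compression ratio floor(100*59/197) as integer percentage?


100*m/n = 100*59/197 ≈ 29.9492.
floor = 29.

29


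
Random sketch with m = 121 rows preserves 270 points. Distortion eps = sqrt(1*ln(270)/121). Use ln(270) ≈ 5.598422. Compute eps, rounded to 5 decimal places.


ln(270) ≈ 5.598422.
1*ln(N)/m ≈ 1*5.598422/121 ≈ 0.04626795.
eps = sqrt(0.04626795) ≈ 0.2150999 ≈ 0.21510.

0.21510


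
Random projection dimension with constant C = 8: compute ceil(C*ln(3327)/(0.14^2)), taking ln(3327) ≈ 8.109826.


ln(3327) ≈ 8.109826.
eps^2 = 0.14^2 = 0.0196.
C*ln(N)/eps^2 ≈ 8*8.109826/0.0196 ≈ 3310.1331.
m = ceil(3310.1331) = 3311.

3311


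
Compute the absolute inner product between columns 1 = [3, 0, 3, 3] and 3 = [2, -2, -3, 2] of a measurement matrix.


Inner product: 3*2 + 0*-2 + 3*-3 + 3*2
Products: [6, 0, -9, 6]
Sum = 3.
|dot| = 3.

3


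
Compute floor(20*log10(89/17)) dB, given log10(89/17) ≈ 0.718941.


||x||/||e|| = 89/17.
log10(89/17) ≈ 0.718941.
20*log10(||x||/||e||) ≈ 20*0.718941 = 14.37882.
floor(14.37882) = 14.

14


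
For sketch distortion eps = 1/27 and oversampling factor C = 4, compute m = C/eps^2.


1/eps = 27.
(1/eps)^2 = 729.
m = 4*729 = 2916.

2916


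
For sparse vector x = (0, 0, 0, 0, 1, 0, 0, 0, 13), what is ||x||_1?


Non-zero entries: [(4, 1), (8, 13)]
Absolute values: [1, 13]
||x||_1 = sum = 14.

14


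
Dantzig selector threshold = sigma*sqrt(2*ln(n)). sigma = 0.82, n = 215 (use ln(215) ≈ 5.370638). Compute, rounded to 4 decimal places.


ln(215) ≈ 5.370638.
2*ln(n) ≈ 10.741276.
sqrt(2*ln(n)) ≈ sqrt(10.741276) ≈ 3.277389.
threshold ≈ 0.82*3.277389 = 2.68745898 ≈ 2.6875.

2.6875


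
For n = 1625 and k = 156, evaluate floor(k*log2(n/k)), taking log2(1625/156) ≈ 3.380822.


log2(n/k) = log2(1625/156) ≈ 3.380822.
k*log2(n/k) ≈ 156*3.380822 = 527.408232.
floor(527.408232) = 527.

527


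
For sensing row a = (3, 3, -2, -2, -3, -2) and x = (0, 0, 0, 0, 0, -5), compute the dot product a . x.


Non-zero terms: ['-2*-5']
Products: [10]
y = sum = 10.

10


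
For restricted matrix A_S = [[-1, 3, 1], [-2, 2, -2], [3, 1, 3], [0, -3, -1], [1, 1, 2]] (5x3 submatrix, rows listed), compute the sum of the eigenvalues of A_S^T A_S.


Sum of eigenvalues of A_S^T A_S = trace(A_S^T A_S) = sum of squared column norms of A_S.
A_S^T A_S diagonal: [15, 24, 19].
trace = 15 + 24 + 19 = 58.

58


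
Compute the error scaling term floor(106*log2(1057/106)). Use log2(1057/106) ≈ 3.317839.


log2(n/k) = log2(1057/106) ≈ 3.317839.
k*log2(n/k) ≈ 106*3.317839 = 351.690934.
floor(351.690934) = 351.

351


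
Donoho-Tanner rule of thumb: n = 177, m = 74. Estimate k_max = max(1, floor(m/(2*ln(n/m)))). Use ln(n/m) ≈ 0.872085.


n/m = 177/74.
ln(n/m) ≈ 0.872085.
2*ln(n/m) ≈ 1.74417.
m/(2*ln(n/m)) ≈ 74/1.74417 ≈ 42.4271.
floor = 42.
k_max = max(1, 42) = 42.

42


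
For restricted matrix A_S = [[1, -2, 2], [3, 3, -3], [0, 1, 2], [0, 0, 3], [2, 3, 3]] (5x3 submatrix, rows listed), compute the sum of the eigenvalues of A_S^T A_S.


Sum of eigenvalues of A_S^T A_S = trace(A_S^T A_S) = sum of squared column norms of A_S.
A_S^T A_S diagonal: [14, 23, 35].
trace = 14 + 23 + 35 = 72.

72


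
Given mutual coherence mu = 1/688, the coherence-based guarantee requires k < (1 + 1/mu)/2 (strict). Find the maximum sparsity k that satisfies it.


1/mu = 688.
1 + 1/mu = 689.
(1 + 1/mu)/2 = 344.5 is not an integer, so k_max = floor(344.5) = 344.

344


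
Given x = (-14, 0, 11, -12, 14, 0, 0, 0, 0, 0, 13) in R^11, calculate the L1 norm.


Non-zero entries: [(0, -14), (2, 11), (3, -12), (4, 14), (10, 13)]
Absolute values: [14, 11, 12, 14, 13]
||x||_1 = sum = 64.

64


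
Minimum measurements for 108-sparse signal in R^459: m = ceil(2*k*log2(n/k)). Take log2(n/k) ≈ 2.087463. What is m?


log2(n/k) = log2(459/108) ≈ 2.087463.
2*k*log2(n/k) ≈ 2*108*2.087463 = 450.892008.
m = ceil(450.892008) = 451.

451


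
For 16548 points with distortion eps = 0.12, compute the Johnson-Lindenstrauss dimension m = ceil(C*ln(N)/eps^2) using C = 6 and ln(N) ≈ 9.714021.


ln(16548) ≈ 9.714021.
eps^2 = 0.12^2 = 0.0144.
C*ln(N)/eps^2 ≈ 6*9.714021/0.0144 ≈ 4047.5087.
m = ceil(4047.5087) = 4048.

4048


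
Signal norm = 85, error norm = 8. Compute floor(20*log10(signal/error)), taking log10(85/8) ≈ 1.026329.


||x||/||e|| = 85/8.
log10(85/8) ≈ 1.026329.
20*log10(||x||/||e||) ≈ 20*1.026329 = 20.52658.
floor(20.52658) = 20.

20


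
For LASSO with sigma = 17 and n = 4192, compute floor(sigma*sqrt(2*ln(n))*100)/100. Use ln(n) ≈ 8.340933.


ln(4192) ≈ 8.340933.
2*ln(n) ≈ 16.681866.
sqrt(2*ln(n)) ≈ sqrt(16.681866) ≈ 4.084344.
lambda ≈ 17*4.084344 = 69.433848.
floor(lambda*100)/100 = 69.43.

69.43


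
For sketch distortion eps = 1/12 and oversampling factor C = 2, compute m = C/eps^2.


1/eps = 12.
(1/eps)^2 = 144.
m = 2*144 = 288.

288


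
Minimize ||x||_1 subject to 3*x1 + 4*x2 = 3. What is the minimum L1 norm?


Axis intercepts:
  x1 = 1, x2 = 0: L1 = 1
  x1 = 0, x2 = 3/4: L1 = 3/4
x* = (0, 3/4)
||x*||_1 = 3/4.

3/4


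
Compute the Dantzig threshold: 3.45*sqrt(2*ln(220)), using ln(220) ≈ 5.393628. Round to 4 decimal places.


ln(220) ≈ 5.393628.
2*ln(n) ≈ 10.787256.
sqrt(2*ln(n)) ≈ sqrt(10.787256) ≈ 3.284396.
threshold ≈ 3.45*3.284396 = 11.3311662 ≈ 11.3312.

11.3312


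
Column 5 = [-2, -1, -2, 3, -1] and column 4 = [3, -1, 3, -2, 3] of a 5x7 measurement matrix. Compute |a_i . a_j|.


Inner product: -2*3 + -1*-1 + -2*3 + 3*-2 + -1*3
Products: [-6, 1, -6, -6, -3]
Sum = -20.
|dot| = 20.

20


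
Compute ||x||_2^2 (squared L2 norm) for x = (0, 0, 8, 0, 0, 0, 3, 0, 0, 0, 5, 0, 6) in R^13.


Non-zero entries: [(2, 8), (6, 3), (10, 5), (12, 6)]
Squares: [64, 9, 25, 36]
||x||_2^2 = sum = 134.

134


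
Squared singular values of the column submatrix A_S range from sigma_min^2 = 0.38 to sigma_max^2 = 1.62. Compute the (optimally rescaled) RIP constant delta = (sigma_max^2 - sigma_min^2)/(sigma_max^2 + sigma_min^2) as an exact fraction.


lambda_max - lambda_min = 1.62 - 0.38 = 1.24.
lambda_max + lambda_min = 1.62 + 0.38 = 2.00.
delta = 1.24/2.00 = 124/200 = 31/50.

31/50


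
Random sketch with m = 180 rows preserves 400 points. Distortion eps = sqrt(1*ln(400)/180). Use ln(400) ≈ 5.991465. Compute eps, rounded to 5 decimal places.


ln(400) ≈ 5.991465.
1*ln(N)/m ≈ 1*5.991465/180 ≈ 0.03328592.
eps = sqrt(0.03328592) ≈ 0.1824443 ≈ 0.18244.

0.18244


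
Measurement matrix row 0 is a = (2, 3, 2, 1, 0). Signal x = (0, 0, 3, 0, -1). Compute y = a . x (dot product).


Non-zero terms: ['2*3', '0*-1']
Products: [6, 0]
y = sum = 6.

6


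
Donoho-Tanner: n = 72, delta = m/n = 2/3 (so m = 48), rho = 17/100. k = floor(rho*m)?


m = 2/3*72 = 48.
rho = 17/100.
rho*m = 17/100*48 = 8.16.
k = floor(8.16) = 8.

8


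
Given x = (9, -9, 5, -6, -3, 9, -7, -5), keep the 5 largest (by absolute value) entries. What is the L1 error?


Sorted |x_i| descending: [9, 9, 9, 7, 6, 5, 5, 3]
Keep top 5: [9, 9, 9, 7, 6]
Tail entries: [5, 5, 3]
L1 error = sum of tail = 13.

13


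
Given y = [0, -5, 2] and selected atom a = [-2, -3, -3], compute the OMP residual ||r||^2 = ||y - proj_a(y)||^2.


a^T a = 22.
a^T y = 9.
coeff = 9/22 = 9/22.
||r||^2 = 557/22.

557/22


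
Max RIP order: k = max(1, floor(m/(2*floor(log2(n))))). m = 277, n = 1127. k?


floor(log2(1127)) = 10.
2*10 = 20.
m/(2*floor(log2(n))) = 277/20 ≈ 13.85.
floor = 13.
k = max(1, 13) = 13.

13


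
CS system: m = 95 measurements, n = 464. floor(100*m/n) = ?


100*m/n = 100*95/464 ≈ 20.4741.
floor = 20.

20


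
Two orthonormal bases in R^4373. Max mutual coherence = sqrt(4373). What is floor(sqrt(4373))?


66^2 = 4356 <= 4373 < 4489 = 67^2, so 66 <= sqrt(4373) < 67.
floor(sqrt(4373)) = 66.

66


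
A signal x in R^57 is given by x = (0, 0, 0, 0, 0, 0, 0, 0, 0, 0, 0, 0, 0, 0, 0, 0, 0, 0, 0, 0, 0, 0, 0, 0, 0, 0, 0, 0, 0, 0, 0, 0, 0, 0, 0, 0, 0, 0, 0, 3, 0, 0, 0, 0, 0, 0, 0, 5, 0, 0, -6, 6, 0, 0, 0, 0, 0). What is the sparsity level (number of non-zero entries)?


Non-zero positions: [39, 47, 50, 51].
Sparsity = 4.

4


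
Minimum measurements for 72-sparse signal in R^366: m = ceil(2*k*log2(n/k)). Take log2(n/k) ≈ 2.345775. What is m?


log2(n/k) = log2(366/72) ≈ 2.345775.
2*k*log2(n/k) ≈ 2*72*2.345775 = 337.7916.
m = ceil(337.7916) = 338.

338


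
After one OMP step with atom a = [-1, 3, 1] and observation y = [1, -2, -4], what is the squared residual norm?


a^T a = 11.
a^T y = -11.
coeff = -11/11 = -1.
||r||^2 = 10.

10


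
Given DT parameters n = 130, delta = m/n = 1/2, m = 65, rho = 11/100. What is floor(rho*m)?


m = 1/2*130 = 65.
rho = 11/100.
rho*m = 11/100*65 = 7.15.
k = floor(7.15) = 7.

7


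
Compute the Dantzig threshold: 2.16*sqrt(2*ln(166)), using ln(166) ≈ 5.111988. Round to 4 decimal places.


ln(166) ≈ 5.111988.
2*ln(n) ≈ 10.223976.
sqrt(2*ln(n)) ≈ sqrt(10.223976) ≈ 3.197495.
threshold ≈ 2.16*3.197495 = 6.9065892 ≈ 6.9066.

6.9066


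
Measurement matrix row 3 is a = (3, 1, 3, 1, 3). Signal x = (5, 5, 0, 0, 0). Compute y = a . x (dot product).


Non-zero terms: ['3*5', '1*5']
Products: [15, 5]
y = sum = 20.

20


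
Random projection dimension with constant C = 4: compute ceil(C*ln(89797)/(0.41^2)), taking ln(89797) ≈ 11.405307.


ln(89797) ≈ 11.405307.
eps^2 = 0.41^2 = 0.1681.
C*ln(N)/eps^2 ≈ 4*11.405307/0.1681 ≈ 271.3934.
m = ceil(271.3934) = 272.

272


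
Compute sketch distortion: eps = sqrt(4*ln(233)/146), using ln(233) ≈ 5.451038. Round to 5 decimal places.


ln(233) ≈ 5.451038.
4*ln(N)/m ≈ 4*5.451038/146 ≈ 0.14934351.
eps = sqrt(0.14934351) ≈ 0.3864499 ≈ 0.38645.

0.38645


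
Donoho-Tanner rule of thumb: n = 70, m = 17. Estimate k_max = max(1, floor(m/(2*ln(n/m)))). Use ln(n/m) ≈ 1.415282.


n/m = 70/17.
ln(n/m) ≈ 1.415282.
2*ln(n/m) ≈ 2.830564.
m/(2*ln(n/m)) ≈ 17/2.830564 ≈ 6.0059.
floor = 6.
k_max = max(1, 6) = 6.

6


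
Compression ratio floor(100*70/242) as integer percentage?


100*m/n = 100*70/242 ≈ 28.9256.
floor = 28.

28


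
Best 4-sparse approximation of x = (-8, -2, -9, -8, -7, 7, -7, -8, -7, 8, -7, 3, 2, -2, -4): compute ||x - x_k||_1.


Sorted |x_i| descending: [9, 8, 8, 8, 8, 7, 7, 7, 7, 7, 4, 3, 2, 2, 2]
Keep top 4: [9, 8, 8, 8]
Tail entries: [8, 7, 7, 7, 7, 7, 4, 3, 2, 2, 2]
L1 error = sum of tail = 56.

56


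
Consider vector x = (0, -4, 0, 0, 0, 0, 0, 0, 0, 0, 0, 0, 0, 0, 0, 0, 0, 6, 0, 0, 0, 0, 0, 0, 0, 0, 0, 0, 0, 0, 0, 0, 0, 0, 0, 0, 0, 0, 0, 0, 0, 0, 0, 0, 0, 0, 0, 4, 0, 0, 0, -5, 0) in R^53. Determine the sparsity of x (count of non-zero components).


Non-zero positions: [1, 17, 47, 51].
Sparsity = 4.

4


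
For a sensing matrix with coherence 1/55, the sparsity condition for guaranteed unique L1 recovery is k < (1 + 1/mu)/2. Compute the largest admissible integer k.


1/mu = 55.
1 + 1/mu = 56.
(1 + 1/mu)/2 = 28 is an integer and the inequality is strict, so k_max = 28 - 1 = 27.

27


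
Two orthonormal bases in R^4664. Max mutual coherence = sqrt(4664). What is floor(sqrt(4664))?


68^2 = 4624 <= 4664 < 4761 = 69^2, so 68 <= sqrt(4664) < 69.
floor(sqrt(4664)) = 68.

68


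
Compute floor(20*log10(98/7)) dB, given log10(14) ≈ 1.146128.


||x||/||e|| = 98/7 = 14.
log10(14) ≈ 1.146128.
20*log10(||x||/||e||) ≈ 20*1.146128 = 22.92256.
floor(22.92256) = 22.

22


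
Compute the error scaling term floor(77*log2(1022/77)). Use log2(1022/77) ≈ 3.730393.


log2(n/k) = log2(1022/77) ≈ 3.730393.
k*log2(n/k) ≈ 77*3.730393 = 287.240261.
floor(287.240261) = 287.

287


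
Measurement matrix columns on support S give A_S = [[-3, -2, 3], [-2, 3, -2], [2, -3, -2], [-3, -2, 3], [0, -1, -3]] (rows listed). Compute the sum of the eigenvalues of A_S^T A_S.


Sum of eigenvalues of A_S^T A_S = trace(A_S^T A_S) = sum of squared column norms of A_S.
A_S^T A_S diagonal: [26, 27, 35].
trace = 26 + 27 + 35 = 88.

88


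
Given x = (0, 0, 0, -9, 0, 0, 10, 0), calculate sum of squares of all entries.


Non-zero entries: [(3, -9), (6, 10)]
Squares: [81, 100]
||x||_2^2 = sum = 181.

181


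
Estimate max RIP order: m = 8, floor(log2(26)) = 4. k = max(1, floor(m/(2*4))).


floor(log2(26)) = 4.
2*4 = 8.
m/(2*floor(log2(n))) = 8/8 ≈ 1.0.
floor = 1.
k = max(1, 1) = 1.

1


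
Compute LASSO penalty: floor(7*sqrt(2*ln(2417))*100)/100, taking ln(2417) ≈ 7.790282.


ln(2417) ≈ 7.790282.
2*ln(n) ≈ 15.580564.
sqrt(2*ln(n)) ≈ sqrt(15.580564) ≈ 3.947222.
lambda ≈ 7*3.947222 = 27.630554.
floor(lambda*100)/100 = 27.63.

27.63


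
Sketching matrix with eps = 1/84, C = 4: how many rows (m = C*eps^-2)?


1/eps = 84.
(1/eps)^2 = 7056.
m = 4*7056 = 28224.

28224


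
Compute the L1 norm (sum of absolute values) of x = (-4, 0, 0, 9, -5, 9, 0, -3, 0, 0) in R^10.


Non-zero entries: [(0, -4), (3, 9), (4, -5), (5, 9), (7, -3)]
Absolute values: [4, 9, 5, 9, 3]
||x||_1 = sum = 30.

30


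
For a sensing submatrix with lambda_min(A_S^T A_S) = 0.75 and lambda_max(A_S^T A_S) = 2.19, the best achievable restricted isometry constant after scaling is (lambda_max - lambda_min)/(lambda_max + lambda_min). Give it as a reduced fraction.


lambda_max - lambda_min = 2.19 - 0.75 = 1.44.
lambda_max + lambda_min = 2.19 + 0.75 = 2.94.
delta = 1.44/2.94 = 144/294 = 24/49.

24/49


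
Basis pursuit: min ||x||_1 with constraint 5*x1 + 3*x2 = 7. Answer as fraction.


Axis intercepts:
  x1 = 7/5, x2 = 0: L1 = 7/5
  x1 = 0, x2 = 7/3: L1 = 7/3
x* = (7/5, 0)
||x*||_1 = 7/5.

7/5


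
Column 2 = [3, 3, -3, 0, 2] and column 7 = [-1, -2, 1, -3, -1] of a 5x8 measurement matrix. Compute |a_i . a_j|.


Inner product: 3*-1 + 3*-2 + -3*1 + 0*-3 + 2*-1
Products: [-3, -6, -3, 0, -2]
Sum = -14.
|dot| = 14.

14


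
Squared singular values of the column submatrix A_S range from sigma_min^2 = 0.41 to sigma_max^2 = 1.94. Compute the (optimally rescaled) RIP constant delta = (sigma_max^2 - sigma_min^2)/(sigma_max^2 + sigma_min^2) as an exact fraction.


lambda_max - lambda_min = 1.94 - 0.41 = 1.53.
lambda_max + lambda_min = 1.94 + 0.41 = 2.35.
delta = 1.53/2.35 = 153/235.

153/235


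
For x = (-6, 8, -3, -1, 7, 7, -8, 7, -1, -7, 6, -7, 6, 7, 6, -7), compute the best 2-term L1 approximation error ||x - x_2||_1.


Sorted |x_i| descending: [8, 8, 7, 7, 7, 7, 7, 7, 7, 6, 6, 6, 6, 3, 1, 1]
Keep top 2: [8, 8]
Tail entries: [7, 7, 7, 7, 7, 7, 7, 6, 6, 6, 6, 3, 1, 1]
L1 error = sum of tail = 78.

78


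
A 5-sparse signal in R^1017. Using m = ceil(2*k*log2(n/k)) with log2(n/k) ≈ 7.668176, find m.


log2(n/k) = log2(1017/5) ≈ 7.668176.
2*k*log2(n/k) ≈ 2*5*7.668176 = 76.68176.
m = ceil(76.68176) = 77.

77


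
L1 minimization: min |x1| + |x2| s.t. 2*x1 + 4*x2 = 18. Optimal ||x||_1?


Axis intercepts:
  x1 = 9, x2 = 0: L1 = 9
  x1 = 0, x2 = 9/2: L1 = 9/2
x* = (0, 9/2)
||x*||_1 = 9/2.

9/2


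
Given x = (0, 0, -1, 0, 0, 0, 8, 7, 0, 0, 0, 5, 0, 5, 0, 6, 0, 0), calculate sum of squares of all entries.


Non-zero entries: [(2, -1), (6, 8), (7, 7), (11, 5), (13, 5), (15, 6)]
Squares: [1, 64, 49, 25, 25, 36]
||x||_2^2 = sum = 200.

200


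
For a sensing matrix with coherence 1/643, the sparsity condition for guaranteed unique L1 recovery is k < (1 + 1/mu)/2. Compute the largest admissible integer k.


1/mu = 643.
1 + 1/mu = 644.
(1 + 1/mu)/2 = 322 is an integer and the inequality is strict, so k_max = 322 - 1 = 321.

321


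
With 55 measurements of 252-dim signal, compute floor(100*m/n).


100*m/n = 100*55/252 ≈ 21.8254.
floor = 21.

21


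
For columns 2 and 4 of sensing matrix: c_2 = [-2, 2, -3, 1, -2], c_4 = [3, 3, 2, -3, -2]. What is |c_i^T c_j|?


Inner product: -2*3 + 2*3 + -3*2 + 1*-3 + -2*-2
Products: [-6, 6, -6, -3, 4]
Sum = -5.
|dot| = 5.

5


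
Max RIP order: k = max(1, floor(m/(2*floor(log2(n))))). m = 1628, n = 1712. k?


floor(log2(1712)) = 10.
2*10 = 20.
m/(2*floor(log2(n))) = 1628/20 ≈ 81.4.
floor = 81.
k = max(1, 81) = 81.

81


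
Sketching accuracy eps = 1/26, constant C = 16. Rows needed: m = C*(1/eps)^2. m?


1/eps = 26.
(1/eps)^2 = 676.
m = 16*676 = 10816.

10816


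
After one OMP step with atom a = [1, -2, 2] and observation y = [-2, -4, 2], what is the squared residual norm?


a^T a = 9.
a^T y = 10.
coeff = 10/9 = 10/9.
||r||^2 = 116/9.

116/9


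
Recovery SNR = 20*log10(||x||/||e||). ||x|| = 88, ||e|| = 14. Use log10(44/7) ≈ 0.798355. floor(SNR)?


||x||/||e|| = 88/14 = 44/7.
log10(44/7) ≈ 0.798355.
20*log10(||x||/||e||) ≈ 20*0.798355 = 15.9671.
floor(15.9671) = 15.

15


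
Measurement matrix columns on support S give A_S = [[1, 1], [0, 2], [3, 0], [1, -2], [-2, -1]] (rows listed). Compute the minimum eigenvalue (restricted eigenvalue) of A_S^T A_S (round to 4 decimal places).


A_S^T A_S = [[15, 1], [1, 10]].
trace = 25.
det = 149.
disc = trace^2 - 4*det = 625 - 4*149 = 29.
sqrt(29) ≈ 5.385165.
lam_min = (25 - sqrt(29))/2 ≈ (25 - 5.385165)/2 = 9.8074175 ≈ 9.8074.

9.8074


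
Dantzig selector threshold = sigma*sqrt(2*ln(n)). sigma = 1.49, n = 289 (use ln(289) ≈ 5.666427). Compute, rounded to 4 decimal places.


ln(289) ≈ 5.666427.
2*ln(n) ≈ 11.332854.
sqrt(2*ln(n)) ≈ sqrt(11.332854) ≈ 3.36643.
threshold ≈ 1.49*3.36643 = 5.0159807 ≈ 5.0160.

5.0160


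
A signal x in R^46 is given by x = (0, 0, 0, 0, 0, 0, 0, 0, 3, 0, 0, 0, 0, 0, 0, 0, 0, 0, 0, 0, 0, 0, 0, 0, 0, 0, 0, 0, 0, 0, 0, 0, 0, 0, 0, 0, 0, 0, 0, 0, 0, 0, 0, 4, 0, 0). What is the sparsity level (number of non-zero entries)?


Non-zero positions: [8, 43].
Sparsity = 2.

2


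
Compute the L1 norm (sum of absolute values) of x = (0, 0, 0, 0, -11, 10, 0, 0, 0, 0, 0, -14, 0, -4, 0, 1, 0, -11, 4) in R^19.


Non-zero entries: [(4, -11), (5, 10), (11, -14), (13, -4), (15, 1), (17, -11), (18, 4)]
Absolute values: [11, 10, 14, 4, 1, 11, 4]
||x||_1 = sum = 55.

55


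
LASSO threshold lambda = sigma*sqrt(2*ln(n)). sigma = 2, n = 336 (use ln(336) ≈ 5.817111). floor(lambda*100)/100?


ln(336) ≈ 5.817111.
2*ln(n) ≈ 11.634222.
sqrt(2*ln(n)) ≈ sqrt(11.634222) ≈ 3.410898.
lambda ≈ 2*3.410898 = 6.821796.
floor(lambda*100)/100 = 6.82.

6.82


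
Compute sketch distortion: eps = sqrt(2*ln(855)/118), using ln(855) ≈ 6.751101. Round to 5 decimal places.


ln(855) ≈ 6.751101.
2*ln(N)/m ≈ 2*6.751101/118 ≈ 0.11442544.
eps = sqrt(0.11442544) ≈ 0.3382683 ≈ 0.33827.

0.33827


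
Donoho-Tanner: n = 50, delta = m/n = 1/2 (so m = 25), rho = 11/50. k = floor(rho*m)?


m = 1/2*50 = 25.
rho = 11/50.
rho*m = 11/50*25 = 5.5.
k = floor(5.5) = 5.

5


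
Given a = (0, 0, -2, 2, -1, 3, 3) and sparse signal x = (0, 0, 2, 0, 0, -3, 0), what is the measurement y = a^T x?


Non-zero terms: ['-2*2', '3*-3']
Products: [-4, -9]
y = sum = -13.

-13


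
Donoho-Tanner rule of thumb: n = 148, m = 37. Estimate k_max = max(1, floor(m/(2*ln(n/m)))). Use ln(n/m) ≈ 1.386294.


n/m = 148/37 = 4.
ln(n/m) ≈ 1.386294.
2*ln(n/m) ≈ 2.772588.
m/(2*ln(n/m)) ≈ 37/2.772588 ≈ 13.3449.
floor = 13.
k_max = max(1, 13) = 13.

13


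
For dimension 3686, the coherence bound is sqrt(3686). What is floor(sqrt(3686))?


60^2 = 3600 <= 3686 < 3721 = 61^2, so 60 <= sqrt(3686) < 61.
floor(sqrt(3686)) = 60.

60


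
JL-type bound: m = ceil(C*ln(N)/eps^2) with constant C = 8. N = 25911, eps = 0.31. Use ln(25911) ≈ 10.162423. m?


ln(25911) ≈ 10.162423.
eps^2 = 0.31^2 = 0.0961.
C*ln(N)/eps^2 ≈ 8*10.162423/0.0961 ≈ 845.9873.
m = ceil(845.9873) = 846.

846


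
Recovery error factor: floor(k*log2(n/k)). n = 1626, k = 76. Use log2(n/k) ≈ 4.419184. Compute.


log2(n/k) = log2(1626/76) ≈ 4.419184.
k*log2(n/k) ≈ 76*4.419184 = 335.857984.
floor(335.857984) = 335.

335


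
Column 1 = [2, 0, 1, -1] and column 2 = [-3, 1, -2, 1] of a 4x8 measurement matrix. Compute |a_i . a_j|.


Inner product: 2*-3 + 0*1 + 1*-2 + -1*1
Products: [-6, 0, -2, -1]
Sum = -9.
|dot| = 9.

9


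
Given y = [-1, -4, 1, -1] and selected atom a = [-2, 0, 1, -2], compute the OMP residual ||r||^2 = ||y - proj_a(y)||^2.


a^T a = 9.
a^T y = 5.
coeff = 5/9 = 5/9.
||r||^2 = 146/9.

146/9


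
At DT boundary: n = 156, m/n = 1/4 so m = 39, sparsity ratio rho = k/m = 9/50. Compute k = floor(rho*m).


m = 1/4*156 = 39.
rho = 9/50.
rho*m = 9/50*39 = 7.02.
k = floor(7.02) = 7.

7


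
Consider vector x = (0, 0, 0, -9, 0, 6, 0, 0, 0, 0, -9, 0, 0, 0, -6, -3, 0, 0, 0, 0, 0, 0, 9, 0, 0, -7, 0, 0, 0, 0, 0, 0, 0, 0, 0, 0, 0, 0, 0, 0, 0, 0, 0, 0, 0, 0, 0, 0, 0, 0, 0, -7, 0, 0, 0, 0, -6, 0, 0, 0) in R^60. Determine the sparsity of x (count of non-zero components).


Non-zero positions: [3, 5, 10, 14, 15, 22, 25, 51, 56].
Sparsity = 9.

9


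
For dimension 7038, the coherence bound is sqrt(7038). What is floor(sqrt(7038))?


83^2 = 6889 <= 7038 < 7056 = 84^2, so 83 <= sqrt(7038) < 84.
floor(sqrt(7038)) = 83.

83


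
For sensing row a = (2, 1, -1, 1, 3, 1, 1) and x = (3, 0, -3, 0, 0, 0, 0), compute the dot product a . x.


Non-zero terms: ['2*3', '-1*-3']
Products: [6, 3]
y = sum = 9.

9


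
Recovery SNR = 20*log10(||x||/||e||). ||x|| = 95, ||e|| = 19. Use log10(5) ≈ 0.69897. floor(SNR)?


||x||/||e|| = 95/19 = 5.
log10(5) ≈ 0.69897.
20*log10(||x||/||e||) ≈ 20*0.69897 = 13.9794.
floor(13.9794) = 13.

13


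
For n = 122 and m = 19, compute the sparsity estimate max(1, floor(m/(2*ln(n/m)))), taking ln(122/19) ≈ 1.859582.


n/m = 122/19.
ln(n/m) ≈ 1.859582.
2*ln(n/m) ≈ 3.719164.
m/(2*ln(n/m)) ≈ 19/3.719164 ≈ 5.1087.
floor = 5.
k_max = max(1, 5) = 5.

5


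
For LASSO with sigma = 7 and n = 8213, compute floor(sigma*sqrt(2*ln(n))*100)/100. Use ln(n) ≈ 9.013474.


ln(8213) ≈ 9.013474.
2*ln(n) ≈ 18.026948.
sqrt(2*ln(n)) ≈ sqrt(18.026948) ≈ 4.245815.
lambda ≈ 7*4.245815 = 29.720705.
floor(lambda*100)/100 = 29.72.

29.72


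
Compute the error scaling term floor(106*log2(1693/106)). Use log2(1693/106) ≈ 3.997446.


log2(n/k) = log2(1693/106) ≈ 3.997446.
k*log2(n/k) ≈ 106*3.997446 = 423.729276.
floor(423.729276) = 423.

423


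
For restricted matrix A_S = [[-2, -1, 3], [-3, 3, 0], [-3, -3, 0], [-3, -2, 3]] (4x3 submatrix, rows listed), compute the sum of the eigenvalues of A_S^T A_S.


Sum of eigenvalues of A_S^T A_S = trace(A_S^T A_S) = sum of squared column norms of A_S.
A_S^T A_S diagonal: [31, 23, 18].
trace = 31 + 23 + 18 = 72.

72


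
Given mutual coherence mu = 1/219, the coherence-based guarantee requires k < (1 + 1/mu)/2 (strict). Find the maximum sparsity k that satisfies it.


1/mu = 219.
1 + 1/mu = 220.
(1 + 1/mu)/2 = 110 is an integer and the inequality is strict, so k_max = 110 - 1 = 109.

109


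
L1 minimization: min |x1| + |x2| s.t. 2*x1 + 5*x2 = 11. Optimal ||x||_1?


Axis intercepts:
  x1 = 11/2, x2 = 0: L1 = 11/2
  x1 = 0, x2 = 11/5: L1 = 11/5
x* = (0, 11/5)
||x*||_1 = 11/5.

11/5


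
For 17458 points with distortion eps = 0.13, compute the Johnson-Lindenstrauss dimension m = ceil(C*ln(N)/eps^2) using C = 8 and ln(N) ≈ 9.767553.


ln(17458) ≈ 9.767553.
eps^2 = 0.13^2 = 0.0169.
C*ln(N)/eps^2 ≈ 8*9.767553/0.0169 ≈ 4623.6937.
m = ceil(4623.6937) = 4624.

4624


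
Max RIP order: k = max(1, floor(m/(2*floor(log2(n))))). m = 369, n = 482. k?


floor(log2(482)) = 8.
2*8 = 16.
m/(2*floor(log2(n))) = 369/16 ≈ 23.0625.
floor = 23.
k = max(1, 23) = 23.

23


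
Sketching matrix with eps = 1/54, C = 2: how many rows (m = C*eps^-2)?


1/eps = 54.
(1/eps)^2 = 2916.
m = 2*2916 = 5832.

5832


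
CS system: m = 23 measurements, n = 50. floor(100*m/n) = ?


100*m/n = 100*23/50 ≈ 46.0.
floor = 46.

46


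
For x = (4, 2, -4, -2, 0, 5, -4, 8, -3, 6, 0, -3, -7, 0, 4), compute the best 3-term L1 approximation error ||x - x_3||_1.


Sorted |x_i| descending: [8, 7, 6, 5, 4, 4, 4, 4, 3, 3, 2, 2, 0, 0, 0]
Keep top 3: [8, 7, 6]
Tail entries: [5, 4, 4, 4, 4, 3, 3, 2, 2, 0, 0, 0]
L1 error = sum of tail = 31.

31


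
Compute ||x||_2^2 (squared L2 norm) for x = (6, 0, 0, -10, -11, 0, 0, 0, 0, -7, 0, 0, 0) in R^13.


Non-zero entries: [(0, 6), (3, -10), (4, -11), (9, -7)]
Squares: [36, 100, 121, 49]
||x||_2^2 = sum = 306.

306


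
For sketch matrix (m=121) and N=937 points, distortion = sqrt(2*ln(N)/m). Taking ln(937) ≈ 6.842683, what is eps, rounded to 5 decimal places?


ln(937) ≈ 6.842683.
2*ln(N)/m ≈ 2*6.842683/121 ≈ 0.1131022.
eps = sqrt(0.1131022) ≈ 0.3363067 ≈ 0.33631.

0.33631


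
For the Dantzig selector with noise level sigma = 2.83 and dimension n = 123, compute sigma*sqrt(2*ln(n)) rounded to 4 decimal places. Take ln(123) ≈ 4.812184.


ln(123) ≈ 4.812184.
2*ln(n) ≈ 9.624368.
sqrt(2*ln(n)) ≈ sqrt(9.624368) ≈ 3.102317.
threshold ≈ 2.83*3.102317 = 8.77955711 ≈ 8.7796.

8.7796


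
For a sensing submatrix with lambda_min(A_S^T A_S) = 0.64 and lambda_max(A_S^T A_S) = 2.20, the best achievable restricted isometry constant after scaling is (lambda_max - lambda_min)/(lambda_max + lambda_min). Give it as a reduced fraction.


lambda_max - lambda_min = 2.20 - 0.64 = 1.56.
lambda_max + lambda_min = 2.20 + 0.64 = 2.84.
delta = 1.56/2.84 = 156/284 = 39/71.

39/71


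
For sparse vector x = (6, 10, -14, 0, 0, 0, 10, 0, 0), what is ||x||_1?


Non-zero entries: [(0, 6), (1, 10), (2, -14), (6, 10)]
Absolute values: [6, 10, 14, 10]
||x||_1 = sum = 40.

40


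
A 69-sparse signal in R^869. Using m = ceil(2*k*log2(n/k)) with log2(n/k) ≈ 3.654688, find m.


log2(n/k) = log2(869/69) ≈ 3.654688.
2*k*log2(n/k) ≈ 2*69*3.654688 = 504.346944.
m = ceil(504.346944) = 505.

505


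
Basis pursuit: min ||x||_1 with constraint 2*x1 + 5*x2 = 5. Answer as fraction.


Axis intercepts:
  x1 = 5/2, x2 = 0: L1 = 5/2
  x1 = 0, x2 = 1: L1 = 1
x* = (0, 1)
||x*||_1 = 1.

1


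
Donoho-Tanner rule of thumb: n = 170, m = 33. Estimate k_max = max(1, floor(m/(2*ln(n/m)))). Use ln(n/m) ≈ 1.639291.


n/m = 170/33.
ln(n/m) ≈ 1.639291.
2*ln(n/m) ≈ 3.278582.
m/(2*ln(n/m)) ≈ 33/3.278582 ≈ 10.0653.
floor = 10.
k_max = max(1, 10) = 10.

10


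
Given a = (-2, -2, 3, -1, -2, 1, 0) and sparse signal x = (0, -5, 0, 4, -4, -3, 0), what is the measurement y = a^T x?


Non-zero terms: ['-2*-5', '-1*4', '-2*-4', '1*-3']
Products: [10, -4, 8, -3]
y = sum = 11.

11


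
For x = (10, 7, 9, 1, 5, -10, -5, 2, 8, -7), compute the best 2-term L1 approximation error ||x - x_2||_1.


Sorted |x_i| descending: [10, 10, 9, 8, 7, 7, 5, 5, 2, 1]
Keep top 2: [10, 10]
Tail entries: [9, 8, 7, 7, 5, 5, 2, 1]
L1 error = sum of tail = 44.

44


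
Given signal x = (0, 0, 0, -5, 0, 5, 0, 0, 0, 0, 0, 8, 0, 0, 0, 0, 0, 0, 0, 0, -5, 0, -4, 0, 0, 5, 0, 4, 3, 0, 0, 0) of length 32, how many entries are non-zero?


Non-zero positions: [3, 5, 11, 20, 22, 25, 27, 28].
Sparsity = 8.

8


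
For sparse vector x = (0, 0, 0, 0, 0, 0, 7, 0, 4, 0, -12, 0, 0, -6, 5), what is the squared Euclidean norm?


Non-zero entries: [(6, 7), (8, 4), (10, -12), (13, -6), (14, 5)]
Squares: [49, 16, 144, 36, 25]
||x||_2^2 = sum = 270.

270


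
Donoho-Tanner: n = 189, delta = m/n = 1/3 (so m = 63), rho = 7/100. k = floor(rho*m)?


m = 1/3*189 = 63.
rho = 7/100.
rho*m = 7/100*63 = 4.41.
k = floor(4.41) = 4.

4


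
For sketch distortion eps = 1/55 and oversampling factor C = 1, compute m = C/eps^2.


1/eps = 55.
(1/eps)^2 = 3025.
m = 1*3025 = 3025.

3025


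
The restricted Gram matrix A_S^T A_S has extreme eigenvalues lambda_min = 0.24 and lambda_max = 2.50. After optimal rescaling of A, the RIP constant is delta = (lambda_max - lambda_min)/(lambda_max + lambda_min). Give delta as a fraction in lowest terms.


lambda_max - lambda_min = 2.50 - 0.24 = 2.26.
lambda_max + lambda_min = 2.50 + 0.24 = 2.74.
delta = 2.26/2.74 = 226/274 = 113/137.

113/137
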